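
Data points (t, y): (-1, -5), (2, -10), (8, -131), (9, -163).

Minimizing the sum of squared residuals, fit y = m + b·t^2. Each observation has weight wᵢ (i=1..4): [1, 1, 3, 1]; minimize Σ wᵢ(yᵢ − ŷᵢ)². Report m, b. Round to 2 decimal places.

m = -2.71, b = -2.00

Entries of XᵀWX: Σwᵢ·1 = 6, Σwᵢ·t^2 = 278, Σwᵢ·t^2·t^2 = 18866.
And Σwᵢ·y = -571, Σwᵢ·t^2·y = -38400.
XᵀWX·[m, b]ᵀ = XᵀWy becomes [[6, 278]; [278, 18866]]·[m, b]ᵀ = [-571, -38400]ᵀ.
Δ = 6·18866 − 278² = 35912.
m = ((-571)·18866 − 278·(-38400))/35912 = -48643/17956; b = (6·(-38400) − 278·(-571))/35912 = -35831/17956.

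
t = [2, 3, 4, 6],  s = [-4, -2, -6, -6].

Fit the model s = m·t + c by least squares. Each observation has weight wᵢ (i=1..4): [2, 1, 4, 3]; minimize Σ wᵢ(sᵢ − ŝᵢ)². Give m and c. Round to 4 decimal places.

Setting ∂/∂m … = 0 gives: 189·m + 41·c = -226;  41·m + 10·c = -52.
(Σwᵢ·t·t = 189, Σwᵢ·t = 41, Σwᵢ·1 = 10, Σwᵢ·t·s = -226, Σwᵢ·s = -52.)
Eliminating c: 10·(row 1) − 41·(row 2) gives 209·m = 10·(-226) − 41·(-52) = -128, so m = -128/209.
Then c = ((-52) − 41·(-128/209))/10 = -562/209.

m = -0.6124, c = -2.6890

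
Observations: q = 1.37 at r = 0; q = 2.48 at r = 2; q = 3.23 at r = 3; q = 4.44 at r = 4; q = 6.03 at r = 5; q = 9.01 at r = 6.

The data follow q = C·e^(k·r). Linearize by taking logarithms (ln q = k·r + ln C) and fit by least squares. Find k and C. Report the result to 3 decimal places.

Let Y = ln q. Fitting Y = k·r + ln C by least squares:
Sums: Σr = 20.0000, Σ(r)² = 90.0000, Σln q = 7.8813, Σr·ln q = 33.4703.
Normal system: [[90.0000, 20.0000]; [20.0000, 6]]·[k, ln C]ᵀ = [33.4703, 7.8813]ᵀ.
Δ = 90.0000·6 − (20.0000)² = 140.0000; k = (33.4703·6 − 20.0000·7.8813)/140.0000 = 0.30854, ln C = (90.0000·7.8813 − 20.0000·33.4703)/140.0000 = 0.28507, so C = exp(0.28507) = 1.32985.

k = 0.309, C = 1.330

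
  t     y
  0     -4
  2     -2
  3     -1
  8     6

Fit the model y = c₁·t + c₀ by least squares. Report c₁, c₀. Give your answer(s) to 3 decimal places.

XᵀX·[c₁, c₀]ᵀ = Xᵀy reads: 77·c₁ + 13·c₀ = 41;  13·c₁ + 4·c₀ = -1.
(Σt·t = 77, Σt = 13, Σ1 = 4, Σt·y = 41, Σy = -1.)
det = 77·4 − 13² = 139.
c₁ = (41·4 − 13·(-1))/139 = 177/139; c₀ = (77·(-1) − 13·41)/139 = -610/139.

c₁ = 1.273, c₀ = -4.388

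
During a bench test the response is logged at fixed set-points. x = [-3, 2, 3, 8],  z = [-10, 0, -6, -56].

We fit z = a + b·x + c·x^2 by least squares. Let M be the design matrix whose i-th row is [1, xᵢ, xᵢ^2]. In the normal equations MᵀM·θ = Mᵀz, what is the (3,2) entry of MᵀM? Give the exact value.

Row 3 ↔ basis x^2, column 2 ↔ basis x, so (MᵀM)_{3,2} = Σᵢ (x^2)·(x) = (9)·(-3) + (4)·(2) + (9)·(3) + (64)·(8) = 520.

520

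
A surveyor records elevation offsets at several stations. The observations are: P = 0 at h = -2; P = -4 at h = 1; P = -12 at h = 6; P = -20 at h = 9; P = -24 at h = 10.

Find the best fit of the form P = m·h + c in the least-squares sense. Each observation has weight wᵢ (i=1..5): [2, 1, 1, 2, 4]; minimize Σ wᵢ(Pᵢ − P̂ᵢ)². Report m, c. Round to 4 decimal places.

m = -1.9957, c = -3.0260

From the data, Σwᵢ·h·h = 607, Σwᵢ·h = 61, Σwᵢ·1 = 10.
Right-hand side: Σwᵢ·h·P = -1396, Σwᵢ·P = -152.
det = 607·10 − 61² = 2349.
m = ((-1396)·10 − 61·(-152))/2349 = -4688/2349; c = (607·(-152) − 61·(-1396))/2349 = -7108/2349.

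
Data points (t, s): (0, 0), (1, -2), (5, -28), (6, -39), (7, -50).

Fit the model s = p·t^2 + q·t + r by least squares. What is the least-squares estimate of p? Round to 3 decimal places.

Entries of MᵀM: Σt^2·t^2 = 4323, Σt^2·t = 685, Σt^2 = 111, Σt·t = 111, Σt = 19, Σ1 = 5.
Moment sums: Σt^2·s = -4556, Σt·s = -726, Σs = -119.
So MᵀM·[p, q, r]ᵀ = Mᵀs: [[4323, 685, 111]; [685, 111, 19]; [111, 19, 5]]·[p, q, r]ᵀ = [-4556, -726, -119]ᵀ.
Inverting the 3×3 Gram matrix, [p, q, r]ᵀ = [-5517/7118, -12805/7118, 864/3559]ᵀ.

p = -0.775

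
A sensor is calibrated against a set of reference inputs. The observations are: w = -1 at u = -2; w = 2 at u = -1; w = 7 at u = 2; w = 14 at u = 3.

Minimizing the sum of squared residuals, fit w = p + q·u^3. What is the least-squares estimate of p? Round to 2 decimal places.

Forming MᵀM = [[4, 26]; [26, 858]] and Mᵀw = [22, 440]ᵀ gives MᵀM·[p, q]ᵀ = Mᵀw.
det = 4·858 − 26² = 2756.
p = (22·858 − 26·440)/2756 = 143/53; q = (4·440 − 26·22)/2756 = 297/689.

p = 2.70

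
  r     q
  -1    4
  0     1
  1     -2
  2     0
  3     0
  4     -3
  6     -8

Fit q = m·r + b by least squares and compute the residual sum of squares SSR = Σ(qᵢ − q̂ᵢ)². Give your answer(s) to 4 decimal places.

AᵀA·[m, b]ᵀ = Aᵀq reads: 67·m + 15·b = -66;  15·m + 7·b = -8.
det = 67·7 − 15² = 244.
m = ((-66)·7 − 15·(-8))/244 = -171/122; b = (67·(-8) − 15·(-66))/244 = 227/122.
Residuals: 45/61, -105/122, -150/61, 115/122, 143/61, 91/122, -177/122; SSR = 999/61.

SSR = 16.3770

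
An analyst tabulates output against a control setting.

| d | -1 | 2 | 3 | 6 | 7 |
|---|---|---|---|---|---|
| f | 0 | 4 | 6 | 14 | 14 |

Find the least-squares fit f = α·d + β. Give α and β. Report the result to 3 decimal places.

Entries of XᵀX: Σd·d = 99, Σd = 17, Σ1 = 5.
And Σd·f = 208, Σf = 38.
XᵀX·[α, β]ᵀ = Xᵀf becomes [[99, 17]; [17, 5]]·[α, β]ᵀ = [208, 38]ᵀ.
Determinant 99·5 − 17² = 206.
α = (208·5 − 17·38)/206 = 197/103; β = (99·38 − 17·208)/206 = 113/103.

α = 1.913, β = 1.097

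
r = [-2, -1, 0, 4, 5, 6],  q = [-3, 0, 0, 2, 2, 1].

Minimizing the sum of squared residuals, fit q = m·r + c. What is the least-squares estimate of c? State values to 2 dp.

With design matrix M, MᵀM = [[82, 12]; [12, 6]] and Mᵀq = [30, 2]ᵀ.
Determinant 82·6 − 12² = 348.
m = (30·6 − 12·2)/348 = 13/29; c = (82·2 − 12·30)/348 = -49/87.

c = -0.56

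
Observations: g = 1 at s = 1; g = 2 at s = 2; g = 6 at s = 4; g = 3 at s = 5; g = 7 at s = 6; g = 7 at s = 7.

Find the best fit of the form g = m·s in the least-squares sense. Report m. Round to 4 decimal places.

The normal equations are: 131·m = 135.
(Σs·s = 131, Σs·g = 135.)
m = 135/131 = 1.03053.

m = 1.0305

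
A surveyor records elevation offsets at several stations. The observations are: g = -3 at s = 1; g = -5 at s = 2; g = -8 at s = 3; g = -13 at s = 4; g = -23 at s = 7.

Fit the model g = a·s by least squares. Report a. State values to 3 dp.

a = -3.165

The normal system MᵀM·[a]ᵀ = Mᵀg is [[79]]·[a]ᵀ = [-250]ᵀ.
Hence a = -250 / 79 ≈ -3.16456.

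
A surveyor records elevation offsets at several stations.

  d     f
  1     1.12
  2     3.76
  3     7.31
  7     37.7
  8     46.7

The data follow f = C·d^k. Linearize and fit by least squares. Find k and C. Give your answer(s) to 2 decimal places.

Let Y = ln f. Fitting Y = k·ln d + ln C by least squares:
Σln d = 5.8171, Σ(ln d)² = 9.7980, Σln f = 10.9004, Σln d·ln f = 18.1593.
Equations: 9.7980·k + 5.8171·ln C = 18.1593;  5.8171·k + 5·ln C = 10.9004.
Solving (det = 15.1514): k = 1.80758, ln C = 0.07710, so C = exp(0.07710) = 1.08015.

k = 1.81, C = 1.08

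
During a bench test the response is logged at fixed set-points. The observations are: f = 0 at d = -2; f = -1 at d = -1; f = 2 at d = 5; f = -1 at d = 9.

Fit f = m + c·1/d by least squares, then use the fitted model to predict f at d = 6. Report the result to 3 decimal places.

f̂ = 0.630

Sums needed: Σ1 = 4, Σ1/d = -107/90, Σ1/d·1/d = 10549/8100.
For Mᵀf: Σf = 0, Σ1/d·f = 58/45.
So MᵀM·[m, c]ᵀ = Mᵀf: [[4, -107/90]; [-107/90, 10549/8100]]·[m, c]ᵀ = [0, 58/45]ᵀ.
Eliminating c: (10549/8100)·(row 1) − (-107/90)·(row 2) gives (10249/2700)·m = (10549/8100)·0 − (-107/90)·(58/45) = 3103/2025, so m = 12412/30747.
Then c = ((58/45) − (-107/90)·(12412/30747))/(10549/8100) = 13920/10249.
At d = 6: f̂ = (12412/30747)·(1) + (13920/10249)·(1/6) = 19372/30747.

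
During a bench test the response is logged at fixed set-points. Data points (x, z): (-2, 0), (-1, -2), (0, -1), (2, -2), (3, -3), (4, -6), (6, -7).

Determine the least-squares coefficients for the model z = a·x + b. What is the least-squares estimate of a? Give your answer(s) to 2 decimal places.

a = -0.83

Forming AᵀA = [[70, 12]; [12, 7]] and Aᵀz = [-77, -21]ᵀ gives AᵀA·[a, b]ᵀ = Aᵀz.
Eliminating b: 7·(row 1) − 12·(row 2) gives 346·a = 7·(-77) − 12·(-21) = -287, so a = -287/346.
Then b = ((-21) − 12·(-287/346))/7 = -273/173.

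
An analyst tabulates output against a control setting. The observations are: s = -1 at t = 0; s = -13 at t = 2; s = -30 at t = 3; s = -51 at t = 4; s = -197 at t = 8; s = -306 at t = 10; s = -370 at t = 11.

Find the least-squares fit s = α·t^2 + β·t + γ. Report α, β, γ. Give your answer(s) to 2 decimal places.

α = -3.00, β = -0.49, γ = -0.83

Setting ∂/∂α … = 0 gives: 29090·α + 2942·β + 314·γ = -89116;  2942·α + 314·β + 38·γ = -9026;  314·α + 38·β + 7·γ = -968.
(Σt^2·t^2 = 29090, Σt^2·t = 2942, Σt^2 = 314, Σt·t = 314, Σt = 38, Σ1 = 7, Σt^2·s = -89116, Σt·s = -9026, Σs = -968.)
Solving the 3×3 system (Gaussian elimination) gives α = -40633/13524, β = -6689/13524, γ = -932/1127.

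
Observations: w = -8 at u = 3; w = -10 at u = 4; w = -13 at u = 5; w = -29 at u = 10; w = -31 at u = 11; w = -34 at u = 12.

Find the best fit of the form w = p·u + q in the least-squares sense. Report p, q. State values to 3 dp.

p = -2.974, q = 1.473

Compute the Gram sums: Σu·u = 415, Σu = 45, Σ1 = 6.
And Σu·w = -1168, Σw = -125.
So XᵀX·[p, q]ᵀ = Xᵀw: [[415, 45]; [45, 6]]·[p, q]ᵀ = [-1168, -125]ᵀ.
Eliminating q: 6·(row 1) − 45·(row 2) gives 465·p = 6·(-1168) − 45·(-125) = -1383, so p = -461/155.
Then q = ((-125) − 45·(-461/155))/6 = 137/93.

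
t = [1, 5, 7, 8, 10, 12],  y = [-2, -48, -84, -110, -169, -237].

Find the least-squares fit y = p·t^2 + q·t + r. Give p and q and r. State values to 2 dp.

Sums needed: Σt^2·t^2 = 37859, Σt^2·t = 3709, Σt^2 = 383, Σt·t = 383, Σt = 43, Σ1 = 6.
And Σt^2·y = -63386, Σt·y = -6244, Σy = -650.
XᵀX·[p, q, r]ᵀ = Xᵀy becomes [[37859, 3709, 383]; [3709, 383, 43]; [383, 43, 6]]·[p, q, r]ᵀ = [-63386, -6244, -650]ᵀ.
Inverting the 3×3 Gram matrix, [p, q, r]ᵀ = [-109579/73960, -31065/14792, 47811/36980]ᵀ.

p = -1.48, q = -2.10, r = 1.29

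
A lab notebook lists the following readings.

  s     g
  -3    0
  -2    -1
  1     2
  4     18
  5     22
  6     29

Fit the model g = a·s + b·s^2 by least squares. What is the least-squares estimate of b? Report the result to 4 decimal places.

b = 0.5408

The normal system AᵀA·[a, b]ᵀ = Aᵀg is [[91, 371]; [371, 2275]]·[a, b]ᵀ = [360, 1880]ᵀ.
Eliminating b: 2275·(row 1) − 371·(row 2) gives 69384·a = 2275·360 − 371·1880 = 121520, so a = 310/177.
Then b = (1880 − 371·(310/177))/2275 = 670/1239.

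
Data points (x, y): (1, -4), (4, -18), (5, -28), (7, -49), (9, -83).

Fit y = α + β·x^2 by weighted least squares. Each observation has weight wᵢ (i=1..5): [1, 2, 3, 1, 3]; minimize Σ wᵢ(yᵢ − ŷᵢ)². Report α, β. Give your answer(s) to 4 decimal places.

Entries of MᵀWM: Σwᵢ·1 = 10, Σwᵢ·x^2 = 400, Σwᵢ·x^2·x^2 = 24472.
And Σwᵢ·y = -422, Σwᵢ·x^2·y = -25250.
Determinant 10·24472 − 400² = 84720.
α = ((-422)·24472 − 400·(-25250))/84720 = -4733/1765; β = (10·(-25250) − 400·(-422))/84720 = -1395/1412.

α = -2.6816, β = -0.9880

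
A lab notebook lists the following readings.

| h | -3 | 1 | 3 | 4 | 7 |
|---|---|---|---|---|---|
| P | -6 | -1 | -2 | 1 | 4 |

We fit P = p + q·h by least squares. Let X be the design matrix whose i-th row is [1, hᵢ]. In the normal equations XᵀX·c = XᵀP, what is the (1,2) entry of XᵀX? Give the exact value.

12

Row 1 ↔ basis 1, column 2 ↔ basis h, so (XᵀX)_{1,2} = Σᵢ h = (1)·(-3) + (1)·(1) + (1)·(3) + (1)·(4) + (1)·(7) = 12.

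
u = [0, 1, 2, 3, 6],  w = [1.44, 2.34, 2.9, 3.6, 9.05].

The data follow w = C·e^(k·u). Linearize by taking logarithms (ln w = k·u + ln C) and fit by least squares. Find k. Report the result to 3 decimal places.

k = 0.293

With ln wᵢ as the transformed response and uᵢ as the regressor:
Σu = 12.0000, Σ(u)² = 50.0000, Σln w = 5.7632, Σu·ln w = 20.0390.
Equations: 50.0000·k + 12.0000·ln C = 20.0390;  12.0000·k + 5·ln C = 5.7632.
Slope k = (n·Σu·ln w − Σu·Σln w)/(n·Σ(u)² − (Σu)²) = (5·20.0390 − 12.0000·5.7632)/106.0000 = 0.29280; ln C = (Σln w − k·Σu)/n = 0.44993.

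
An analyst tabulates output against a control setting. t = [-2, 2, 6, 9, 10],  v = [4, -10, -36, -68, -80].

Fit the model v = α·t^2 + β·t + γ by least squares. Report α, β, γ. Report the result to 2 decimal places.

α = -0.47, β = -3.21, γ = -0.82

Forming AᵀA = [[17889, 1945, 225]; [1945, 225, 25]; [225, 25, 5]] and Aᵀv = [-14828, -1656, -190]ᵀ gives AᵀA·[α, β, γ]ᵀ = Aᵀv.
Inverting the 3×3 Gram matrix, [α, β, γ]ᵀ = [-47/100, -1603/500, -41/50]ᵀ.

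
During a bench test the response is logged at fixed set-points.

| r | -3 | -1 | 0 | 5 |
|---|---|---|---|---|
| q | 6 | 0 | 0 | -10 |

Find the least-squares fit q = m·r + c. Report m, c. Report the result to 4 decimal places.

From the data, Σr·r = 35, Σr = 1, Σ1 = 4.
Right-hand side: Σr·q = -68, Σq = -4.
Normal equations: [[35, 1]; [1, 4]]·[m, c]ᵀ = [-68, -4]ᵀ.
Determinant 35·4 − 1² = 139.
m = ((-68)·4 − 1·(-4))/139 = -268/139; c = (35·(-4) − 1·(-68))/139 = -72/139.

m = -1.9281, c = -0.5180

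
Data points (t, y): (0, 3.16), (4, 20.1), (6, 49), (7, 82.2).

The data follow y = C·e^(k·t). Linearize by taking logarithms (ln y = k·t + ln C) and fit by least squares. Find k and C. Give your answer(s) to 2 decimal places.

Let Y = ln y. Fitting Y = k·t + ln C by least squares:
AᵀA = [[101.0000, 17.0000]; [17.0000, 4]], rhs = [66.2179, 12.4523]ᵀ  (here Σt = 17.0000, Σ(t)² = 101.0000, Σln y = 12.4523, Σt·ln y = 66.2179).
Solving (det = 115.0000): k = 0.46246, ln C = 1.14761, so C = exp(1.14761) = 3.15065.

k = 0.46, C = 3.15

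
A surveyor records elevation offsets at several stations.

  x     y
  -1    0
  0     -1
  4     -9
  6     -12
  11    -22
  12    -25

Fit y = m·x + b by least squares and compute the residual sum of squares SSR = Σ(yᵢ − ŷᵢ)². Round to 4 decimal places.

From the data, Σx·x = 318, Σx = 32, Σ1 = 6.
For Aᵀy: Σx·y = -650, Σy = -69.
det = 318·6 − 32² = 884.
m = ((-650)·6 − 32·(-69))/884 = -423/221; b = (318·(-69) − 32·(-650))/884 = -571/442.
Residuals: -275/442, 129/442, -23/442, 343/442, 9/26, -327/442; SSR = 771/442.

SSR = 1.7443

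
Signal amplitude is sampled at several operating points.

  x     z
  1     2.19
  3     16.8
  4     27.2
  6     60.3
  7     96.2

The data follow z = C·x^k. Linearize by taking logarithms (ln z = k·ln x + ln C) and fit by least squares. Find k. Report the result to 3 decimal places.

Taking logs, ln z = k·ln x + ln C, so regress ln z on ln x.
Σln x = 6.2226, Σ(ln x)² = 10.1257, Σln z = 15.5743, Σln x·ln z = 23.9097.
Equations: 10.1257·k + 6.2226·ln C = 23.9097;  6.2226·k + 5·ln C = 15.5743.
Δ = 10.1257·5 − (6.2226)² = 11.9082; k = (23.9097·5 − 6.2226·15.5743)/11.9082 = 1.90092, ln C = (10.1257·15.5743 − 6.2226·23.9097)/11.9082 = 0.74913.

k = 1.901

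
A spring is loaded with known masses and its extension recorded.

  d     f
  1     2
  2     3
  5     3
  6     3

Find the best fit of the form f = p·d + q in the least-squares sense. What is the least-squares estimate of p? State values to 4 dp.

p = 0.1471

The normal system AᵀA·[p, q]ᵀ = Aᵀf is [[66, 14]; [14, 4]]·[p, q]ᵀ = [41, 11]ᵀ.
Δ = 66·4 − 14² = 68.
p = (41·4 − 14·11)/68 = 5/34; q = (66·11 − 14·41)/68 = 38/17.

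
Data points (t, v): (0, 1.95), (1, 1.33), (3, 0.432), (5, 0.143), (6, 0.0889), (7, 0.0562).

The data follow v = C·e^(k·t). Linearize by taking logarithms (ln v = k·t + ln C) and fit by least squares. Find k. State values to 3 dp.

k = -0.521

With ln vᵢ as the transformed response and tᵢ as the regressor:
Sums: Σt = 22.0000, Σ(t)² = 120.0000, Σln v = -7.1303, Σt·ln v = -46.6307.
Normal system: [[120.0000, 22.0000]; [22.0000, 6]]·[k, ln C]ᵀ = [-46.6307, -7.1303]ᵀ.
Δ = 120.0000·6 − (22.0000)² = 236.0000; k = (-46.6307·6 − 22.0000·-7.1303)/236.0000 = -0.52084, ln C = (120.0000·-7.1303 − 22.0000·-46.6307)/236.0000 = 0.72135.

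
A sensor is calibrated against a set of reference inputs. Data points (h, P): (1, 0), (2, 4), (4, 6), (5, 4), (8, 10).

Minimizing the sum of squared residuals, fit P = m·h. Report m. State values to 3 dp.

Normal-equation sums: Σh·h = 110.
And Σh·P = 132.
AᵀA·[m]ᵀ = AᵀP becomes [[110]]·[m]ᵀ = [132]ᵀ.
m = 132/110 = 1.2.

m = 1.200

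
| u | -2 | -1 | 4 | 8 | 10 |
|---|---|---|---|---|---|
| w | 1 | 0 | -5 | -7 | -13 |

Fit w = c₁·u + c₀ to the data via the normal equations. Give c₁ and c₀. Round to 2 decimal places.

c₁ = -1.04, c₀ = -0.87

MᵀM·[c₁, c₀]ᵀ = Mᵀw reads: 185·c₁ + 19·c₀ = -208;  19·c₁ + 5·c₀ = -24.
Determinant 185·5 − 19² = 564.
c₁ = ((-208)·5 − 19·(-24))/564 = -146/141; c₀ = (185·(-24) − 19·(-208))/564 = -122/141.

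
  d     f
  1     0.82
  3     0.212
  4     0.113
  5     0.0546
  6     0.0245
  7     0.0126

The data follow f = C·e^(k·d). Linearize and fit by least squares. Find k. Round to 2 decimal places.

k = -0.70

With ln fᵢ as the transformed response and dᵢ as the regressor:
Sums: Σd = 26.0000, Σ(d)² = 136.0000, Σln f = -14.9208, Σd·ln f = -80.9849.
Normal system: [[136.0000, 26.0000]; [26.0000, 6]]·[k, ln C]ᵀ = [-80.9849, -14.9208]ᵀ.
Δ = 136.0000·6 − (26.0000)² = 140.0000; k = (-80.9849·6 − 26.0000·-14.9208)/140.0000 = -0.69977, ln C = (136.0000·-14.9208 − 26.0000·-80.9849)/140.0000 = 0.54552.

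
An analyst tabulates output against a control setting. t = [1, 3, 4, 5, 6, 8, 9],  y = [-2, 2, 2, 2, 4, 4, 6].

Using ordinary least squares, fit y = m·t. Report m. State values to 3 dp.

XᵀX·[m]ᵀ = Xᵀy reads: 232·m = 132.
Hence m = 132 / 232 ≈ 0.568966.

m = 0.569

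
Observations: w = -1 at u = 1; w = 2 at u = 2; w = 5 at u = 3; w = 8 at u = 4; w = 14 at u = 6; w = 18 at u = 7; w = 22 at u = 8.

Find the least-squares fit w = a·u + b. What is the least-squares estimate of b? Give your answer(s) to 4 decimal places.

From the data, Σu·u = 179, Σu = 31, Σ1 = 7.
Right-hand side: Σu·w = 436, Σw = 68.
Normal equations: [[179, 31]; [31, 7]]·[a, b]ᵀ = [436, 68]ᵀ.
Determinant 179·7 − 31² = 292.
a = (436·7 − 31·68)/292 = 236/73; b = (179·68 − 31·436)/292 = -336/73.

b = -4.6027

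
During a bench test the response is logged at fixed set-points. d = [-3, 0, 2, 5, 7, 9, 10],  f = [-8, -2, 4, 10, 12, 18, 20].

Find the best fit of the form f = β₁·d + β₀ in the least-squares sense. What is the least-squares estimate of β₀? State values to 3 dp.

β₀ = -1.402

With design matrix A, AᵀA = [[268, 30]; [30, 7]] and Aᵀf = [528, 54]ᵀ.
Determinant 268·7 − 30² = 976.
β₁ = (528·7 − 30·54)/976 = 519/244; β₀ = (268·54 − 30·528)/976 = -171/122.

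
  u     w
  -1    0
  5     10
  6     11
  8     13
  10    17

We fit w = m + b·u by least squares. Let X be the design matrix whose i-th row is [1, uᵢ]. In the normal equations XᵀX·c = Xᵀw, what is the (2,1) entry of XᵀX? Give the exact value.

Row 2 ↔ basis u, column 1 ↔ basis 1, so (XᵀX)_{2,1} = Σᵢ u = (-1)·(1) + (5)·(1) + (6)·(1) + (8)·(1) + (10)·(1) = 28.

28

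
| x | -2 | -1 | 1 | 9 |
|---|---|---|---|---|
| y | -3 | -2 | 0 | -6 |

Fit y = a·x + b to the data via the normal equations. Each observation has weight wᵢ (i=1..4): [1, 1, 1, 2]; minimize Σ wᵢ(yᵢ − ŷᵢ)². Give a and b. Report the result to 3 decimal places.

a = -0.390, b = -2.151

Compute the Gram sums: Σwᵢ·x·x = 168, Σwᵢ·x = 16, Σwᵢ·1 = 5.
For MᵀWy: Σwᵢ·x·y = -100, Σwᵢ·y = -17.
So MᵀWM·[a, b]ᵀ = MᵀWy: [[168, 16]; [16, 5]]·[a, b]ᵀ = [-100, -17]ᵀ.
Δ = 168·5 − 16² = 584.
a = ((-100)·5 − 16·(-17))/584 = -57/146; b = (168·(-17) − 16·(-100))/584 = -157/73.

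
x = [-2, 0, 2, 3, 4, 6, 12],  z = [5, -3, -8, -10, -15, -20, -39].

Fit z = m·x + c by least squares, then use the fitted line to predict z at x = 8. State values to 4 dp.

ẑ = -26.5520

Forming AᵀA = [[213, 25]; [25, 7]] and Aᵀz = [-704, -90]ᵀ gives AᵀA·[m, c]ᵀ = Aᵀz.
det = 213·7 − 25² = 866.
m = ((-704)·7 − 25·(-90))/866 = -1339/433; c = (213·(-90) − 25·(-704))/866 = -785/433.
At x = 8: ẑ = (-1339/433)·(8) + (-785/433)·(1) = -11497/433.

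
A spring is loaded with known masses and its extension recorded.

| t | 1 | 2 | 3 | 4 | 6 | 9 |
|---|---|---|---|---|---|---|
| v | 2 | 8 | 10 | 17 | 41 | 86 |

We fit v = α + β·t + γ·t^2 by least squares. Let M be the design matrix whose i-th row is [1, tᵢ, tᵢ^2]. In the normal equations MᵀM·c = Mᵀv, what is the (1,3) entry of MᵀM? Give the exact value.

147

Row 1 ↔ basis 1, column 3 ↔ basis t^2, so (MᵀM)_{1,3} = Σᵢ t^2 = (1)·(1) + (1)·(4) + (1)·(9) + (1)·(16) + (1)·(36) + (1)·(81) = 147.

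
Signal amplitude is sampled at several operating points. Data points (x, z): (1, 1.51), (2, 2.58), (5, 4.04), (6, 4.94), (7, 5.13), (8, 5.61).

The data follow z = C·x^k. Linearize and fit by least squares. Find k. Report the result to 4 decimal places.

With ln zᵢ as the transformed response and ln xᵢ as the regressor:
Σln x = 8.1197, Σ(ln x)² = 14.3918, Σln z = 7.7132, Σln x·ln z = 12.5341.
Equations: 14.3918·k + 8.1197·ln C = 12.5341;  8.1197·k + 6·ln C = 7.7132.
Solving (det = 20.4213): k = 0.61583, ln C = 0.45214.

k = 0.6158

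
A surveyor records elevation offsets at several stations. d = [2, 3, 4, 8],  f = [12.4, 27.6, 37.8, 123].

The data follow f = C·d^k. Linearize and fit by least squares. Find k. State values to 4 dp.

Taking logs, ln f = k·ln d + ln C, so regress ln f on ln d.
Over the data: Σln d = 5.2575, Σ(ln d)² = 7.9333, Σln f = 14.2800, Σln d·ln f = 20.4322.
Normal system: [[7.9333, 5.2575]; [5.2575, 4]]·[k, ln C]ᵀ = [20.4322, 14.2800]ᵀ.
Solving (det = 4.0919): k = 1.62562, ln C = 1.43333.

k = 1.6256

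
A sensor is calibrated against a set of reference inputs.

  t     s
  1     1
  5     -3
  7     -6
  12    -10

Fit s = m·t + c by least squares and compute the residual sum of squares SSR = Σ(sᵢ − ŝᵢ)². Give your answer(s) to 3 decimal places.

From the data, Σt·t = 219, Σt = 25, Σ1 = 4.
And Σt·s = -176, Σs = -18.
So MᵀM·[m, c]ᵀ = Mᵀs: [[219, 25]; [25, 4]]·[m, c]ᵀ = [-176, -18]ᵀ.
det = 219·4 − 25² = 251.
m = ((-176)·4 − 25·(-18))/251 = -254/251; c = (219·(-18) − 25·(-176))/251 = 458/251.
Residuals: 47/251, 59/251, -186/251, 80/251; SSR = 186/251.

SSR = 0.741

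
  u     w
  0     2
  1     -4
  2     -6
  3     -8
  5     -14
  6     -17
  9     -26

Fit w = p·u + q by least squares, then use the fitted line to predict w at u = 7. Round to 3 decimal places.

Setting ∂/∂p … = 0 gives: 156·p + 26·q = -446;  26·p + 7·q = -73.
(Σu·u = 156, Σu = 26, Σ1 = 7, Σu·w = -446, Σw = -73.)
Eliminating q: 7·(row 1) − 26·(row 2) gives 416·p = 7·(-446) − 26·(-73) = -1224, so p = -153/52.
Then q = ((-73) − 26·(-153/52))/7 = 1/2.
At u = 7: ŵ = (-153/52)·(7) + (1/2)·(1) = -1045/52.

ŵ = -20.096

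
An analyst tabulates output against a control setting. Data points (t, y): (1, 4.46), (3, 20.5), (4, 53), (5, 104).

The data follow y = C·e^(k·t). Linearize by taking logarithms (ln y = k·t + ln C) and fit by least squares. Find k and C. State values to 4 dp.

With ln yᵢ as the transformed response and tᵢ as the regressor:
Σt = 13.0000, Σ(t)² = 51.0000, Σln y = 13.1303, Σt·ln y = 49.6595.
Equations: 51.0000·k + 13.0000·ln C = 49.6595;  13.0000·k + 4·ln C = 13.1303.
Δ = 51.0000·4 − (13.0000)² = 35.0000; k = (49.6595·4 − 13.0000·13.1303)/35.0000 = 0.79842, ln C = (51.0000·13.1303 − 13.0000·49.6595)/35.0000 = 0.68769, so C = exp(0.68769) = 1.98911.

k = 0.7984, C = 1.9891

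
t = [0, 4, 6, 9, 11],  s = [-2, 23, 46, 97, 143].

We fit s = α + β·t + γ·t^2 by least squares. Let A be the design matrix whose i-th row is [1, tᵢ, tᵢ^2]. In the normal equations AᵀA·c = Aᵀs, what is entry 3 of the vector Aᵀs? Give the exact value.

27184

Entry 3 ↔ basis t^2, so (Aᵀs)_{3} = Σᵢ (t^2)·sᵢ = (0)·(-2) + (16)·(23) + (36)·(46) + (81)·(97) + (121)·(143) = 27184.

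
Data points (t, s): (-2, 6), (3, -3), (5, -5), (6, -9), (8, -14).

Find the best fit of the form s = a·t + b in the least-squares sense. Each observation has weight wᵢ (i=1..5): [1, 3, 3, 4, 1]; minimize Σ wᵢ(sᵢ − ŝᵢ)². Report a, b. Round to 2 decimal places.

a = -1.92, b = 2.95

The normal system AᵀWA·[a, b]ᵀ = AᵀWs is [[314, 54]; [54, 12]]·[a, b]ᵀ = [-442, -68]ᵀ.
Determinant 314·12 − 54² = 852.
a = ((-442)·12 − 54·(-68))/852 = -136/71; b = (314·(-68) − 54·(-442))/852 = 629/213.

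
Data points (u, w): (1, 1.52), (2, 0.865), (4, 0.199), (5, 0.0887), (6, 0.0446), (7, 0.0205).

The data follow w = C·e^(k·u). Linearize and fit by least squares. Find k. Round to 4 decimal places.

Linearized form: ln w = k·u + ln C. From the 6 transformed points,
Σu = 25.0000, Σ(u)² = 131.0000, Σln w = -10.7606, Σu·ln w = -64.3131.
Equations: 131.0000·k + 25.0000·ln C = -64.3131;  25.0000·k + 6·ln C = -10.7606.
Δ = 131.0000·6 − (25.0000)² = 161.0000; k = (-64.3131·6 − 25.0000·-10.7606)/161.0000 = -0.72586, ln C = (131.0000·-10.7606 − 25.0000·-64.3131)/161.0000 = 1.23097.

k = -0.7259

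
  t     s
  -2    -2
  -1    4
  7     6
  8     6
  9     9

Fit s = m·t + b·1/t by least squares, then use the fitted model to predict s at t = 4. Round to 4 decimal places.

With design matrix M, MᵀM = [[199, 5]; [5, 329809/254016]] and Mᵀs = [171, -11/28]ᵀ.
Determinant 199·(329809/254016) − 5² = 59281591/254016.
m = (171·(329809/254016) − 5·(-11/28))/(59281591/254016) = 56896299/59281591; b = (199·(-11/28) − 5·171)/(59281591/254016) = -237042288/59281591.
At t = 4: ŝ = (56896299/59281591)·(4) + (-237042288/59281591)·(1/4) = 168324624/59281591.

ŝ = 2.8394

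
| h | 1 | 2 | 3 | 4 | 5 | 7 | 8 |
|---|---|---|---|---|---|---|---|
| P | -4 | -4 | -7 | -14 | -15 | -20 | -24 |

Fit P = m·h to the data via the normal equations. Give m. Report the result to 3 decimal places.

From the data, Σh·h = 168.
Right-hand side: Σh·P = -496.
Normal equations: [[168]]·[m]ᵀ = [-496]ᵀ.
Hence m = -496 / 168 ≈ -2.95238.

m = -2.952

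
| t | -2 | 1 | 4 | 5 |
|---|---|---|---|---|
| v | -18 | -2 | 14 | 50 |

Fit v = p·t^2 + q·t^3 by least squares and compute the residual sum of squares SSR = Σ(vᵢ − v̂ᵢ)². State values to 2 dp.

SSR = 6.08

Normal-equation sums: Σt^2·t^2 = 898, Σt^2·t^3 = 4118, Σt^3·t^3 = 19786.
And Σt^2·v = 1400, Σt^3·v = 7288.
So XᵀX·[p, q]ᵀ = Xᵀv: [[898, 4118]; [4118, 19786]]·[p, q]ᵀ = [1400, 7288]ᵀ.
Δ = 898·19786 − 4118² = 809904.
p = (1400·19786 − 4118·7288)/809904 = -48158/16873; q = (898·7288 − 4118·1400)/809904 = 16238/16873.
Residuals: 18822/16873, -1826/16873, -32482/16873, 17850/16873; SSR = 102608/16873.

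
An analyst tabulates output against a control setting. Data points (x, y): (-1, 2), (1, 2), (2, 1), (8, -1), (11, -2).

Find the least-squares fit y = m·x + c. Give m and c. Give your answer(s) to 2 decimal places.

m = -0.35, c = 1.89

From the data, Σx·x = 191, Σx = 21, Σ1 = 5.
Moment sums: Σx·y = -28, Σy = 2.
MᵀM·[m, c]ᵀ = Mᵀy becomes [[191, 21]; [21, 5]]·[m, c]ᵀ = [-28, 2]ᵀ.
Δ = 191·5 − 21² = 514.
m = ((-28)·5 − 21·2)/514 = -91/257; c = (191·2 − 21·(-28))/514 = 485/257.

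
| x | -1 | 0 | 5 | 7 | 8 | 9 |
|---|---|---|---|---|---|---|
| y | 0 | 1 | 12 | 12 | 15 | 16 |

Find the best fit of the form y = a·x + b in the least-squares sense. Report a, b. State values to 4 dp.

a = 1.6418, b = 1.6716

Compute the Gram sums: Σx·x = 220, Σx = 28, Σ1 = 6.
Moment sums: Σx·y = 408, Σy = 56.
So AᵀA·[a, b]ᵀ = Aᵀy: [[220, 28]; [28, 6]]·[a, b]ᵀ = [408, 56]ᵀ.
Eliminating b: 6·(row 1) − 28·(row 2) gives 536·a = 6·408 − 28·56 = 880, so a = 110/67.
Then b = (56 − 28·(110/67))/6 = 112/67.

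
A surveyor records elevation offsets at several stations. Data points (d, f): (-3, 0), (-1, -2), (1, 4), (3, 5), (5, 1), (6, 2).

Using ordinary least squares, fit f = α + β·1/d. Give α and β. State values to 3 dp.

α = 1.462, β = 3.347

Forming XᵀX = [[6, 11/30]; [11/30, 229/100]] and Xᵀf = [10, 41/5]ᵀ gives XᵀX·[α, β]ᵀ = Xᵀf.
Δ = 6·(229/100) − (11/30)² = 2449/180.
α = (10·(229/100) − (11/30)·(41/5))/(2449/180) = 17904/12245; β = (6·(41/5) − (11/30)·10)/(2449/180) = 8196/2449.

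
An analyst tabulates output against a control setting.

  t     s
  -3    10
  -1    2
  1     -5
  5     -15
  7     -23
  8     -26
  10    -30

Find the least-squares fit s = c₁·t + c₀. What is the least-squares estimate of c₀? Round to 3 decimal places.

c₀ = -0.568

Entries of AᵀA: Σt·t = 249, Σt = 27, Σ1 = 7.
Right-hand side: Σt·s = -781, Σs = -87.
So AᵀA·[c₁, c₀]ᵀ = Aᵀs: [[249, 27]; [27, 7]]·[c₁, c₀]ᵀ = [-781, -87]ᵀ.
det = 249·7 − 27² = 1014.
c₁ = ((-781)·7 − 27·(-87))/1014 = -1559/507; c₀ = (249·(-87) − 27·(-781))/1014 = -96/169.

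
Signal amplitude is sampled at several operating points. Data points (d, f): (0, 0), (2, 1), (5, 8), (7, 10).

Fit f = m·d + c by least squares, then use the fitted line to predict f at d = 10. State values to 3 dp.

The normal system XᵀX·[m, c]ᵀ = Xᵀf is [[78, 14]; [14, 4]]·[m, c]ᵀ = [112, 19]ᵀ.
Eliminating c: 4·(row 1) − 14·(row 2) gives 116·m = 4·112 − 14·19 = 182, so m = 91/58.
Then c = (19 − 14·(91/58))/4 = -43/58.
At d = 10: f̂ = (91/58)·(10) + (-43/58)·(1) = 867/58.

f̂ = 14.948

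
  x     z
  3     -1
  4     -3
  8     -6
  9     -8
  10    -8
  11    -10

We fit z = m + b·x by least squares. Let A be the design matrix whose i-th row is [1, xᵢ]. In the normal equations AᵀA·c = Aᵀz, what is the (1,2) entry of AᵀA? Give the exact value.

45

Row 1 ↔ basis 1, column 2 ↔ basis x, so (AᵀA)_{1,2} = Σᵢ x = (1)·(3) + (1)·(4) + (1)·(8) + (1)·(9) + (1)·(10) + (1)·(11) = 45.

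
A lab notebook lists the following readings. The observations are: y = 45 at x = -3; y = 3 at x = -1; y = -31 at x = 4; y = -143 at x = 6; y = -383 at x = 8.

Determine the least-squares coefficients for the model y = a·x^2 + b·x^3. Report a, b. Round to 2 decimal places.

With design matrix M, MᵀM = [[5730, 41324]; [41324, 313626]] and Mᵀy = [-29748, -230186]ᵀ.
Eliminating b: 313626·(row 1) − 41324·(row 2) gives 89404004·a = 313626·(-29748) − 41324·(-230186) = 182460016, so a = 45615004/22351001.
Then b = ((-230186) − 41324·(45615004/22351001))/313626 = -22414857/22351001.

a = 2.04, b = -1.00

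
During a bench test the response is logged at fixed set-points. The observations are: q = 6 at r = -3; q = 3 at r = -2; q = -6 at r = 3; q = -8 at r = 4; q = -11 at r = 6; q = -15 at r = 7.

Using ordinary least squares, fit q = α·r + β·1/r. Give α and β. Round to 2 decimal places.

Compute the Gram sums: Σr·r = 123, Σr·1/r = 6, Σ1/r·1/r = 457/784.
Right-hand side: Σr·q = -245, Σ1/r·q = -241/21.
det = 123·(457/784) − 6² = 27987/784.
α = ((-245)·(457/784) − 6·(-241/21))/(27987/784) = -19327/9329; β = (123·(-241/21) − 6·(-245))/(27987/784) = 45808/27987.

α = -2.07, β = 1.64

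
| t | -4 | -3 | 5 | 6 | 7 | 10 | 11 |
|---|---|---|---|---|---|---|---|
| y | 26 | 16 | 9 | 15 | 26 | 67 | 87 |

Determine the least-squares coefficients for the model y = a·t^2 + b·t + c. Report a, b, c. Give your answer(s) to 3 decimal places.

a = 1.003, b = -3.019, c = -2.071

Sums needed: Σt^2·t^2 = 29300, Σt^2·t = 2924, Σt^2 = 356, Σt·t = 356, Σt = 32, Σ1 = 7.
Right-hand side: Σt^2·y = 19826, Σt·y = 1792, Σy = 246.
AᵀA·[a, b, c]ᵀ = Aᵀy becomes [[29300, 2924, 356]; [2924, 356, 32]; [356, 32, 7]]·[a, b, c]ᵀ = [19826, 1792, 246]ᵀ.
Solving the 3×3 system (Gaussian elimination) gives a = 585131/583296, b = -1761233/583296, c = -100671/48608.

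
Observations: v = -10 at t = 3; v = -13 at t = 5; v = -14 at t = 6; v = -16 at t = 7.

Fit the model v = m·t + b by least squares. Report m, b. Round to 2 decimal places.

Forming AᵀA = [[119, 21]; [21, 4]] and Aᵀv = [-291, -53]ᵀ gives AᵀA·[m, b]ᵀ = Aᵀv.
det = 119·4 − 21² = 35.
m = ((-291)·4 − 21·(-53))/35 = -51/35; b = (119·(-53) − 21·(-291))/35 = -28/5.

m = -1.46, b = -5.60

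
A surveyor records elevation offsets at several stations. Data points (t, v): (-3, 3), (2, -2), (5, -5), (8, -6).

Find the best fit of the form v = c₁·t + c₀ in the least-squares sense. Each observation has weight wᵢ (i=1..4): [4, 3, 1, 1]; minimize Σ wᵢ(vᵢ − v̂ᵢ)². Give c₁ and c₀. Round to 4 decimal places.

c₁ = -0.8902, c₀ = 0.1368

The normal equations are: 137·c₁ + 7·c₀ = -121;  7·c₁ + 9·c₀ = -5.
(Σwᵢ·t·t = 137, Σwᵢ·t = 7, Σwᵢ·1 = 9, Σwᵢ·t·v = -121, Σwᵢ·v = -5.)
det = 137·9 − 7² = 1184.
c₁ = ((-121)·9 − 7·(-5))/1184 = -527/592; c₀ = (137·(-5) − 7·(-121))/1184 = 81/592.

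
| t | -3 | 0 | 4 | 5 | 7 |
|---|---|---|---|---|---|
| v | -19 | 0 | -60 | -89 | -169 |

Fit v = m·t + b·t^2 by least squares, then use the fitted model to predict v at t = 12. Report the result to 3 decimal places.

Forming XᵀX = [[99, 505]; [505, 3363]] and Xᵀv = [-1811, -11637]ᵀ gives XᵀX·[m, b]ᵀ = Xᵀv.
Determinant 99·3363 − 505² = 77912.
m = ((-1811)·3363 − 505·(-11637))/77912 = -53427/19478; b = (99·(-11637) − 505·(-1811))/77912 = -59377/19478.
At t = 12: v̂ = (-53427/19478)·(12) + (-59377/19478)·(144) = -4595706/9739.

v̂ = -471.887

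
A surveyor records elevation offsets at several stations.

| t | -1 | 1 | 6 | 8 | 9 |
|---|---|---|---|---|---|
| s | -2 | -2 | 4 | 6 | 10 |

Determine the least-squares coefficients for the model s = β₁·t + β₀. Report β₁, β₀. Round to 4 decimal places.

Compute the Gram sums: Σt·t = 183, Σt = 23, Σ1 = 5.
Right-hand side: Σt·s = 162, Σs = 16.
Eliminating β₀: 5·(row 1) − 23·(row 2) gives 386·β₁ = 5·162 − 23·16 = 442, so β₁ = 221/193.
Then β₀ = (16 − 23·(221/193))/5 = -399/193.

β₁ = 1.1451, β₀ = -2.0674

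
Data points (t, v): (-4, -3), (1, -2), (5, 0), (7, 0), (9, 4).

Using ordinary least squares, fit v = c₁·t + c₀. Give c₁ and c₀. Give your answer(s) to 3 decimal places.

c₁ = 0.463, c₀ = -1.866

The normal equations are: 172·c₁ + 18·c₀ = 46;  18·c₁ + 5·c₀ = -1.
Determinant 172·5 − 18² = 536.
c₁ = (46·5 − 18·(-1))/536 = 31/67; c₀ = (172·(-1) − 18·46)/536 = -125/67.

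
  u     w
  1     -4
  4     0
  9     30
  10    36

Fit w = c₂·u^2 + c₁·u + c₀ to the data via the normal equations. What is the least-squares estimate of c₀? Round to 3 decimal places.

c₀ = -3.938

Normal-equation sums: Σu^2·u^2 = 16818, Σu^2·u = 1794, Σu^2 = 198, Σu·u = 198, Σu = 24, Σ1 = 4.
And Σu^2·w = 6026, Σu·w = 626, Σw = 62.
So XᵀX·[c₂, c₁, c₀]ᵀ = Xᵀw: [[16818, 1794, 198]; [1794, 198, 24]; [198, 24, 4]]·[c₂, c₁, c₀]ᵀ = [6026, 626, 62]ᵀ.
Row-reducing yields c₂ = 959/1947, c₁ = -1604/1947, c₀ = -2556/649.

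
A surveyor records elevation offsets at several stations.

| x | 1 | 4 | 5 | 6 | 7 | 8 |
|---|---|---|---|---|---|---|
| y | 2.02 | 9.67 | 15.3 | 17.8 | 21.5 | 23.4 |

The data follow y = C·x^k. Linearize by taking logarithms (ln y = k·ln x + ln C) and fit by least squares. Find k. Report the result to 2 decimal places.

k = 1.21

Let Y = ln y. Fitting Y = k·ln x + ln C by least squares:
AᵀA = [[15.8331, 8.8128]; [8.8128, 6]], rhs = [25.2208, 14.8000]ᵀ  (here Σln x = 8.8128, Σ(ln x)² = 15.8331, Σln y = 14.8000, Σln x·ln y = 25.2208).
Solving (det = 17.3327): k = 1.20552, ln C = 0.69599.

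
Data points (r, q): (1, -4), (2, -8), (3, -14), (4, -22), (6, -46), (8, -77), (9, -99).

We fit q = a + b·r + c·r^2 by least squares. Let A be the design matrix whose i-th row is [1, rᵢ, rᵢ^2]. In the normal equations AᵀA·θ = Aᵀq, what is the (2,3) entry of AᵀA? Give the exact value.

Row 2 ↔ basis r, column 3 ↔ basis r^2, so (AᵀA)_{2,3} = Σᵢ (r)·(r^2) = (1)·(1) + (2)·(4) + (3)·(9) + (4)·(16) + (6)·(36) + (8)·(64) + (9)·(81) = 1557.

1557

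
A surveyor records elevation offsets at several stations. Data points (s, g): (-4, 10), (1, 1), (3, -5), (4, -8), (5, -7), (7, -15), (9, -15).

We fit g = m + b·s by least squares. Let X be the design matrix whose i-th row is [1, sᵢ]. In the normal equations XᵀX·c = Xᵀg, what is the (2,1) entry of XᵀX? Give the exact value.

Row 2 ↔ basis s, column 1 ↔ basis 1, so (XᵀX)_{2,1} = Σᵢ s = (-4)·(1) + (1)·(1) + (3)·(1) + (4)·(1) + (5)·(1) + (7)·(1) + (9)·(1) = 25.

25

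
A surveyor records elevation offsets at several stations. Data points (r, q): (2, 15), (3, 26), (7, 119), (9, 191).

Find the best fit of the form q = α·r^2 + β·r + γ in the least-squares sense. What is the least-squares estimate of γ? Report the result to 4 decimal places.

With design matrix M, MᵀM = [[9059, 1107, 143]; [1107, 143, 21]; [143, 21, 4]] and Mᵀq = [21596, 2660, 351]ᵀ.
Inverting the 3×3 Gram matrix, [α, β, γ]ᵀ = [10337/4684, 4441/4684, 9079/2342]ᵀ.

γ = 3.8766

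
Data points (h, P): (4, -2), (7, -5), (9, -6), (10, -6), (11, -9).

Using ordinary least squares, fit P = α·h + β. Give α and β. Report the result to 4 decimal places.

α = -0.8571, β = 1.4286

Sums needed: Σh·h = 367, Σh = 41, Σ1 = 5.
For MᵀP: Σh·P = -256, ΣP = -28.
Normal equations: [[367, 41]; [41, 5]]·[α, β]ᵀ = [-256, -28]ᵀ.
Δ = 367·5 − 41² = 154.
α = ((-256)·5 − 41·(-28))/154 = -6/7; β = (367·(-28) − 41·(-256))/154 = 10/7.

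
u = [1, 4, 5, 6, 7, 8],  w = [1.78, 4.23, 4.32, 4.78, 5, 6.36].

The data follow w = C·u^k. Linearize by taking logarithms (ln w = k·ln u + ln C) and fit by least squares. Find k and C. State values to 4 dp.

Taking logs, ln w = k·ln u + ln C, so regress ln w on ln u.
XᵀX = [[15.8331, 8.8128]; [8.8128, 6]], rhs = [14.1363, 8.5060]ᵀ  (here Σln u = 8.8128, Σ(ln u)² = 15.8331, Σln w = 8.5060, Σln u·ln w = 14.1363).
Solving (det = 17.3327): k = 0.56863, ln C = 0.58246, so C = exp(0.58246) = 1.79043.

k = 0.5686, C = 1.7904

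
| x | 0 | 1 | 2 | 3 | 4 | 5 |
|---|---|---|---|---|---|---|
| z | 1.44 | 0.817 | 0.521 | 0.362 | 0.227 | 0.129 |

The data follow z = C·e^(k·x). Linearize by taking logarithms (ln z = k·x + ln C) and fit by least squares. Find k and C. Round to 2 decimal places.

Let Y = ln z. Fitting Y = k·x + ln C by least squares:
Σx = 15.0000, Σ(x)² = 55.0000, Σln z = -5.0363, Σx·ln z = -20.7254.
Equations: 55.0000·k + 15.0000·ln C = -20.7254;  15.0000·k + 6·ln C = -5.0363.
Slope k = (n·Σx·ln z − Σx·Σln z)/(n·Σ(x)² − (Σx)²) = (6·-20.7254 − 15.0000·-5.0363)/105.0000 = -0.46483; ln C = (Σln z − k·Σx)/n = 0.32269, so C = exp(0.32269) = 1.38084.

k = -0.46, C = 1.38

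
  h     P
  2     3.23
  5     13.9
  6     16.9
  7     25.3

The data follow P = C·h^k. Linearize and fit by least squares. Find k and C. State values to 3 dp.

k = 1.593, C = 1.061

Taking logs, ln P = k·ln h + ln C, so regress ln P on ln h.
Σln h = 6.0403, Σ(ln h)² = 10.0677, Σln P = 9.8625, Σln h·ln P = 16.4013.
Equations: 10.0677·k + 6.0403·ln C = 16.4013;  6.0403·k + 4·ln C = 9.8625.
Δ = 10.0677·4 − (6.0403)² = 3.7862; k = (16.4013·4 − 6.0403·9.8625)/3.7862 = 1.59348, ln C = (10.0677·9.8625 − 6.0403·16.4013)/3.7862 = 0.05936, so C = exp(0.05936) = 1.06116.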